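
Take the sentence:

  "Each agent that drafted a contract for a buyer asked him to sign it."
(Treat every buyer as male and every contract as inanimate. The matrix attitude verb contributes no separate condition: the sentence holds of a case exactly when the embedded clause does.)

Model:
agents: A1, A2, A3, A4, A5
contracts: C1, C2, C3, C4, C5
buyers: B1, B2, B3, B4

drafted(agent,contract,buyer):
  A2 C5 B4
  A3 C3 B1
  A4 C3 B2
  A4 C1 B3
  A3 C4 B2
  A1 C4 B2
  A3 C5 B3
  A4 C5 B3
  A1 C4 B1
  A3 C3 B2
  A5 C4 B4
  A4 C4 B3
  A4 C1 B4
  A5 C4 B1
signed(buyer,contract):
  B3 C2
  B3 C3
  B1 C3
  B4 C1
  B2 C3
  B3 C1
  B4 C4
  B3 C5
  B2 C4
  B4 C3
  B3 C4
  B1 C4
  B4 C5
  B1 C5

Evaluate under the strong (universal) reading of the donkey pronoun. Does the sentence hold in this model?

"him" takes "a buyer" as antecedent and "it" takes "a contract"; both are donkey pronouns co-varying with the restrictor.
Strong reading: for every (a,c,b) with drafted(a,c,b), signed(b,c).
Restrictor triples: (A1,C4,B1)→signed(B1,C4) ✓  (A1,C4,B2)→signed(B2,C4) ✓  (A2,C5,B4)→signed(B4,C5) ✓  (A3,C3,B1)→signed(B1,C3) ✓  (A3,C3,B2)→signed(B2,C3) ✓  (A3,C4,B2)→signed(B2,C4) ✓  (A3,C5,B3)→signed(B3,C5) ✓  (A4,C1,B3)→signed(B3,C1) ✓  (A4,C1,B4)→signed(B4,C1) ✓  (A4,C3,B2)→signed(B2,C3) ✓  (A4,C4,B3)→signed(B3,C4) ✓  (A4,C5,B3)→signed(B3,C5) ✓  (A5,C4,B1)→signed(B1,C4) ✓  (A5,C4,B4)→signed(B4,C4) ✓
Every restrictor triple satisfies the scope.

True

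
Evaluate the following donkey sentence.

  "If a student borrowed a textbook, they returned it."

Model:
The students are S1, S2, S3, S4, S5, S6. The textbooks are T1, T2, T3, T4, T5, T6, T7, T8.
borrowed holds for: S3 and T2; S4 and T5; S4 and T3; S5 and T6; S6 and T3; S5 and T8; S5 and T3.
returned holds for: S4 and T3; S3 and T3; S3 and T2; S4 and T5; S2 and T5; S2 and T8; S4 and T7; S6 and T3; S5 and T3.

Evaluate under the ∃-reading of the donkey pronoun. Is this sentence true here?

"it" takes "a textbook" as antecedent — a donkey pronoun bound across the clause boundary.
Weak reading: every student s with some borrowed-textbook has at least one borrowed-textbook t such that returned(s,t).
Per student: S3:✓  S4:✓  S5:✓  S6:✓
Every student in the restrictor has a witness.

True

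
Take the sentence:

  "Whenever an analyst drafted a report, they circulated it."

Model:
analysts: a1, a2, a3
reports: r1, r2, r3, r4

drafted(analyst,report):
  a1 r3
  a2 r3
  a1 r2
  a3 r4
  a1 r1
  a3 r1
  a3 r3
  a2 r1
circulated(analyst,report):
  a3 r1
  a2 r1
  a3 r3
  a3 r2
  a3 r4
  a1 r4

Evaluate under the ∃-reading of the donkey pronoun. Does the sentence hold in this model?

False

"it" takes "a report" as antecedent — a donkey pronoun bound across the clause boundary.
Weak reading: every analyst a with some drafted-report has at least one drafted-report r such that circulated(a,r).
Per analyst: a1:✗  a2:✓  a3:✓
a1 has no witness among its drafted-reports.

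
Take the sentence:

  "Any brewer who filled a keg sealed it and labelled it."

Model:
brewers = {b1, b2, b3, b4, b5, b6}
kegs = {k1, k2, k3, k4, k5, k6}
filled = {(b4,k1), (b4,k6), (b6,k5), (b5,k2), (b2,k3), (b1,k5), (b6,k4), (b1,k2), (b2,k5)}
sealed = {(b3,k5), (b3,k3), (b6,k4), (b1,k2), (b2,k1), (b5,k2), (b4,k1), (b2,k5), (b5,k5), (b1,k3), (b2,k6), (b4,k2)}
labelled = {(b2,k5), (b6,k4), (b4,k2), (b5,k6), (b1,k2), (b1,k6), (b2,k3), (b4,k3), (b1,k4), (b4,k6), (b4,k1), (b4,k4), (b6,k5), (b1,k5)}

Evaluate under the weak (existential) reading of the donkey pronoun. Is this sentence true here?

"it" takes "a keg" as antecedent — a donkey pronoun bound across the clause boundary.
Weak reading: every brewer b with some filled-keg has at least one filled-keg k such that sealed(b,k) ∧ labelled(b,k).
Per brewer: b1:✓  b2:✓  b4:✓  b5:✗  b6:✓
b5 has no witness among its filled-kegs.

False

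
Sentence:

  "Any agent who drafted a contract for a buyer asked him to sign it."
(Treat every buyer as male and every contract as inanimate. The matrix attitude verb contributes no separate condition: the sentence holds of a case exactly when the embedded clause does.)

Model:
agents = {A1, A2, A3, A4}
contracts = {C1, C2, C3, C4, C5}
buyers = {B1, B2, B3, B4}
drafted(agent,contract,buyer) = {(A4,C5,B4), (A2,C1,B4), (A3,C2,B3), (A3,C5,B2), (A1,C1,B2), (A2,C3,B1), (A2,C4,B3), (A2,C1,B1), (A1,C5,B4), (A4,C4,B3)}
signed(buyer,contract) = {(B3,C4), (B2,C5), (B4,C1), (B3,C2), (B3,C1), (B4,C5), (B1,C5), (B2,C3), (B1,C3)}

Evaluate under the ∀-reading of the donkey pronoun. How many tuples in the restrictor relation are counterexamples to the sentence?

2

"him" takes "a buyer" as antecedent and "it" takes "a contract"; both are donkey pronouns co-varying with the restrictor.
Strong reading: for every (a,c,b) with drafted(a,c,b), signed(b,c).
Restrictor triples: (A1,C1,B2)→signed(B2,C1) ✗  (A1,C5,B4)→signed(B4,C5) ✓  (A2,C1,B1)→signed(B1,C1) ✗  (A2,C1,B4)→signed(B4,C1) ✓  (A2,C3,B1)→signed(B1,C3) ✓  (A2,C4,B3)→signed(B3,C4) ✓  (A3,C2,B3)→signed(B3,C2) ✓  (A3,C5,B2)→signed(B2,C5) ✓  (A4,C4,B3)→signed(B3,C4) ✓  (A4,C5,B4)→signed(B4,C5) ✓
Counterexamples (restrictor triples failing the scope): 2.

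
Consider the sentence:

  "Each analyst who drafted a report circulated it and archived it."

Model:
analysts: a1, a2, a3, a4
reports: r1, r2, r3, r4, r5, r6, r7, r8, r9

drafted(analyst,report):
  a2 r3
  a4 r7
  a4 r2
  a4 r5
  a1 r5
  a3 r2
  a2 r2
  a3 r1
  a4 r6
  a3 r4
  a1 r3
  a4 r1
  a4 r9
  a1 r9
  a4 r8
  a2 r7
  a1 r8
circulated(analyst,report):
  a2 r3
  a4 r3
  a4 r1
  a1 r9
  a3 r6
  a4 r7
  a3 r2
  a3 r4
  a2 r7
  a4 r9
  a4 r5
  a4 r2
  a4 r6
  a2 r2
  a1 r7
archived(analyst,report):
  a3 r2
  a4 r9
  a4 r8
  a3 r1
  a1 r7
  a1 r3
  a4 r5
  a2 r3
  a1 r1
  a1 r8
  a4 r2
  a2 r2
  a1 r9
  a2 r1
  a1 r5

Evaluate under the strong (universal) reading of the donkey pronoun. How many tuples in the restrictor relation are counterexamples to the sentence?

10

"it" takes "a report" as antecedent — a donkey pronoun bound across the clause boundary.
Strong reading: for every (a,r) with drafted(a,r), circulated(a,r) ∧ archived(a,r).
Restrictor pairs: (a1,r3) ✗  (a1,r5) ✗  (a1,r8) ✗  (a1,r9) ✓  (a2,r2) ✓  (a2,r3) ✓  (a2,r7) ✗  (a3,r1) ✗  (a3,r2) ✓  (a3,r4) ✗  (a4,r1) ✗  (a4,r2) ✓  (a4,r5) ✓  (a4,r6) ✗  (a4,r7) ✗  (a4,r8) ✗  (a4,r9) ✓
Counterexamples (restrictor pairs failing the scope): 10.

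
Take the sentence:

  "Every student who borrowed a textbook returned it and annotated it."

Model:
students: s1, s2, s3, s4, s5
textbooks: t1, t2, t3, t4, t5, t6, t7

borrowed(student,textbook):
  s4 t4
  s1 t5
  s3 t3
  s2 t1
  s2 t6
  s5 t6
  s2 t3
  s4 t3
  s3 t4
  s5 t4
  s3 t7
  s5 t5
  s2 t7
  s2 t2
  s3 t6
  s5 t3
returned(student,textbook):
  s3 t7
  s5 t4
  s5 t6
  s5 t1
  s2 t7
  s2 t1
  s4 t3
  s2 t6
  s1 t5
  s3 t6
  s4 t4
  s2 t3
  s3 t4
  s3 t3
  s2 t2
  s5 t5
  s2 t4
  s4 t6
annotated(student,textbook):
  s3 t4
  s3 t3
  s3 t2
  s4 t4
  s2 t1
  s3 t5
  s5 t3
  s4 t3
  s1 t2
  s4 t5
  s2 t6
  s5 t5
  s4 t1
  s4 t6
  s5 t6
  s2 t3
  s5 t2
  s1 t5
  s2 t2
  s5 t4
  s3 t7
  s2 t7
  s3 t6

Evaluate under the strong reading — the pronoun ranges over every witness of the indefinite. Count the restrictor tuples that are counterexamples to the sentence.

"it" takes "a textbook" as antecedent — a donkey pronoun bound across the clause boundary.
Strong reading: for every (s,t) with borrowed(s,t), returned(s,t) ∧ annotated(s,t).
Restrictor pairs: (s1,t5) ✓  (s2,t1) ✓  (s2,t2) ✓  (s2,t3) ✓  (s2,t6) ✓  (s2,t7) ✓  (s3,t3) ✓  (s3,t4) ✓  (s3,t6) ✓  (s3,t7) ✓  (s4,t3) ✓  (s4,t4) ✓  (s5,t3) ✗  (s5,t4) ✓  (s5,t5) ✓  (s5,t6) ✓
Counterexamples (restrictor pairs failing the scope): 1.

1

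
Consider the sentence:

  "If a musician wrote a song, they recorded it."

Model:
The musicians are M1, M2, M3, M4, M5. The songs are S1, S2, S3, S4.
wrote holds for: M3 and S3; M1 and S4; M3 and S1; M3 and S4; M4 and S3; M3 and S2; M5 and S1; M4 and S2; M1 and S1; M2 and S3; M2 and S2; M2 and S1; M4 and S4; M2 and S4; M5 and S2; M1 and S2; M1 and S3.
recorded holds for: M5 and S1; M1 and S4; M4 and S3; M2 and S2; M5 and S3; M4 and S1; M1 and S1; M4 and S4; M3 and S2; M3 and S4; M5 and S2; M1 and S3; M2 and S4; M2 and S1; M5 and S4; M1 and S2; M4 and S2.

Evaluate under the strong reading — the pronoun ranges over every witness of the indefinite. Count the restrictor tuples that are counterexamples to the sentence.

"it" takes "a song" as antecedent — a donkey pronoun bound across the clause boundary.
Strong reading: for every (m,s) with wrote(m,s), recorded(m,s).
Restrictor pairs: (M1,S1) ✓  (M1,S2) ✓  (M1,S3) ✓  (M1,S4) ✓  (M2,S1) ✓  (M2,S2) ✓  (M2,S3) ✗  (M2,S4) ✓  (M3,S1) ✗  (M3,S2) ✓  (M3,S3) ✗  (M3,S4) ✓  (M4,S2) ✓  (M4,S3) ✓  (M4,S4) ✓  (M5,S1) ✓  (M5,S2) ✓
Counterexamples (restrictor pairs failing the scope): 3.

3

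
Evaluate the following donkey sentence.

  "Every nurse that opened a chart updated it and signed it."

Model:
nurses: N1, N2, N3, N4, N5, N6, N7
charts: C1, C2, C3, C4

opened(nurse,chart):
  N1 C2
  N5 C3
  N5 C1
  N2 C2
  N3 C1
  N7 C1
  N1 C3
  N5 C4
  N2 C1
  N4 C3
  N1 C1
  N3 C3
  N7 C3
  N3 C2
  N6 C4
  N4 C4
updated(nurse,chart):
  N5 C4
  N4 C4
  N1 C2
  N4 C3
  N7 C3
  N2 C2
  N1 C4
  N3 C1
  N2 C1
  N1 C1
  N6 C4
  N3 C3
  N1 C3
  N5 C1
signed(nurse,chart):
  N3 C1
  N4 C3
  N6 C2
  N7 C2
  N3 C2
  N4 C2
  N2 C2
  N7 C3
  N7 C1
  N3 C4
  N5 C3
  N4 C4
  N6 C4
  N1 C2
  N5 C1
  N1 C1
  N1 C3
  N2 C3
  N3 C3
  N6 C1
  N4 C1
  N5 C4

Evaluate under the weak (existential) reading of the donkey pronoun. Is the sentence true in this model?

True

"it" takes "a chart" as antecedent — a donkey pronoun bound across the clause boundary.
Weak reading: every nurse n with some opened-chart has at least one opened-chart c such that updated(n,c) ∧ signed(n,c).
Per nurse: N1:✓  N2:✓  N3:✓  N4:✓  N5:✓  N6:✓  N7:✓
Every nurse in the restrictor has a witness.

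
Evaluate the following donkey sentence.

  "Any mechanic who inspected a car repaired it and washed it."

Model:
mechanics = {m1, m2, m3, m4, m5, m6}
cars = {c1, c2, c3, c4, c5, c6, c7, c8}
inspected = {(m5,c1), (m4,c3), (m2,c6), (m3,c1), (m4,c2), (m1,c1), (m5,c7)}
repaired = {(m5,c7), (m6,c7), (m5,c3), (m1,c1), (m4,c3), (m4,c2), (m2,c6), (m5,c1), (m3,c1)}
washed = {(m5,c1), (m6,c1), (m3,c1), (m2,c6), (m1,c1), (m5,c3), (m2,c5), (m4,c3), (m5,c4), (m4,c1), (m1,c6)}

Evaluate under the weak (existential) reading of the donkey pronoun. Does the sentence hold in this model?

True

"it" takes "a car" as antecedent — a donkey pronoun bound across the clause boundary.
Weak reading: every mechanic m with some inspected-car has at least one inspected-car c such that repaired(m,c) ∧ washed(m,c).
Per mechanic: m1:✓  m2:✓  m3:✓  m4:✓  m5:✓
Every mechanic in the restrictor has a witness.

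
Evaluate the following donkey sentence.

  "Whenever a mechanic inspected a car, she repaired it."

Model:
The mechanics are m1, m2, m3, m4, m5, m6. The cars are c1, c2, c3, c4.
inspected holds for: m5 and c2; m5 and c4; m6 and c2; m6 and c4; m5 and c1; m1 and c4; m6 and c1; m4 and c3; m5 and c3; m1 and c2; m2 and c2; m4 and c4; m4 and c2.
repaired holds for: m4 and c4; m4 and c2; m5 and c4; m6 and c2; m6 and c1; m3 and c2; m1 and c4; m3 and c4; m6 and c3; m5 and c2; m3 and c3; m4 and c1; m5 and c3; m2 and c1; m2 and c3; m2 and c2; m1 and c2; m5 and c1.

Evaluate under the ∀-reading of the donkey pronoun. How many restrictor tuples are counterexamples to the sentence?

2

"it" takes "a car" as antecedent — a donkey pronoun bound across the clause boundary.
Strong reading: for every (m,c) with inspected(m,c), repaired(m,c).
Restrictor pairs: (m1,c2) ✓  (m1,c4) ✓  (m2,c2) ✓  (m4,c2) ✓  (m4,c3) ✗  (m4,c4) ✓  (m5,c1) ✓  (m5,c2) ✓  (m5,c3) ✓  (m5,c4) ✓  (m6,c1) ✓  (m6,c2) ✓  (m6,c4) ✗
Counterexamples (restrictor pairs failing the scope): 2.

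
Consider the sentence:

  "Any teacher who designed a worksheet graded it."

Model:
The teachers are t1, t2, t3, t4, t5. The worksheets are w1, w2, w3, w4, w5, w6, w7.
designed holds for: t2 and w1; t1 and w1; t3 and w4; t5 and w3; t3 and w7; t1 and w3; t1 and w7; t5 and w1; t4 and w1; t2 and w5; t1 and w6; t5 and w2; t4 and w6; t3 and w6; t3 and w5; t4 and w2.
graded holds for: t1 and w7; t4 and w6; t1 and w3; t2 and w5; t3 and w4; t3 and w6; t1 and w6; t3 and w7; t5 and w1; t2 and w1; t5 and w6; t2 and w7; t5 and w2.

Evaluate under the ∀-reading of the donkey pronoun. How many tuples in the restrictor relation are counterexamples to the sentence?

"it" takes "a worksheet" as antecedent — a donkey pronoun bound across the clause boundary.
Strong reading: for every (t,w) with designed(t,w), graded(t,w).
Restrictor pairs: (t1,w1) ✗  (t1,w3) ✓  (t1,w6) ✓  (t1,w7) ✓  (t2,w1) ✓  (t2,w5) ✓  (t3,w4) ✓  (t3,w5) ✗  (t3,w6) ✓  (t3,w7) ✓  (t4,w1) ✗  (t4,w2) ✗  (t4,w6) ✓  (t5,w1) ✓  (t5,w2) ✓  (t5,w3) ✗
Counterexamples (restrictor pairs failing the scope): 5.

5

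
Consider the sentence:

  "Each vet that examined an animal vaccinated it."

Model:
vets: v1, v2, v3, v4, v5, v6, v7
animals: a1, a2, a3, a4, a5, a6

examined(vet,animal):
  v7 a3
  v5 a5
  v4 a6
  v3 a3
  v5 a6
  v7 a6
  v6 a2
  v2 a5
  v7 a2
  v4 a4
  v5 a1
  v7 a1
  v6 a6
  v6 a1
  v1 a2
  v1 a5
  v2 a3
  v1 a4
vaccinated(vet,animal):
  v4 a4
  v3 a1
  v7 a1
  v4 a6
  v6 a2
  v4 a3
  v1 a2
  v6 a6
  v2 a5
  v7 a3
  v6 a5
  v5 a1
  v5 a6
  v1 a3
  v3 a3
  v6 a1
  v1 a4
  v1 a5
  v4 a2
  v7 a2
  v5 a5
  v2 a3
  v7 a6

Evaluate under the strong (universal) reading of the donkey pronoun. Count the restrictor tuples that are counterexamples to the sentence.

"it" takes "an animal" as antecedent — a donkey pronoun bound across the clause boundary.
Strong reading: for every (v,a) with examined(v,a), vaccinated(v,a).
Restrictor pairs: (v1,a2) ✓  (v1,a4) ✓  (v1,a5) ✓  (v2,a3) ✓  (v2,a5) ✓  (v3,a3) ✓  (v4,a4) ✓  (v4,a6) ✓  (v5,a1) ✓  (v5,a5) ✓  (v5,a6) ✓  (v6,a1) ✓  (v6,a2) ✓  (v6,a6) ✓  (v7,a1) ✓  (v7,a2) ✓  (v7,a3) ✓  (v7,a6) ✓
Counterexamples (restrictor pairs failing the scope): 0.

0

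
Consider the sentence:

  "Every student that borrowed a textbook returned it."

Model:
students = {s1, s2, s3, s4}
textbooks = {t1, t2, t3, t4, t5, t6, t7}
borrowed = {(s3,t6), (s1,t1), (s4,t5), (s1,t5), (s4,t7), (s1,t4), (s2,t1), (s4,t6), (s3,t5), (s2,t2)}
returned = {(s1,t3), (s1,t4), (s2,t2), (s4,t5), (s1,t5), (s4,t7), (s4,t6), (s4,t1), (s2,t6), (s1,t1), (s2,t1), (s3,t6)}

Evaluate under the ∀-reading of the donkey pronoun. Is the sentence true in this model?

False

"it" takes "a textbook" as antecedent — a donkey pronoun bound across the clause boundary.
Strong reading: for every (s,t) with borrowed(s,t), returned(s,t).
Restrictor pairs: (s1,t1) ✓  (s1,t4) ✓  (s1,t5) ✓  (s2,t1) ✓  (s2,t2) ✓  (s3,t5) ✗  (s3,t6) ✓  (s4,t5) ✓  (s4,t6) ✓  (s4,t7) ✓
Counterexample: (s3,t5) is in borrowed but fails the scope.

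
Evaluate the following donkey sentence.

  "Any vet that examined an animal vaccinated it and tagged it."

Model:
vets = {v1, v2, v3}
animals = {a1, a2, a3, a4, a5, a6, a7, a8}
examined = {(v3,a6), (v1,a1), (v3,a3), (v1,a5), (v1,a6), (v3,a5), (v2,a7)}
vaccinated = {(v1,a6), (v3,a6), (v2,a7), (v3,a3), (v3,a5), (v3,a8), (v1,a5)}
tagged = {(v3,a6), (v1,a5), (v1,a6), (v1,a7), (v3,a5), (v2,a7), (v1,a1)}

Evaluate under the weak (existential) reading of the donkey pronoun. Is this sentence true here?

"it" takes "an animal" as antecedent — a donkey pronoun bound across the clause boundary.
Weak reading: every vet v with some examined-animal has at least one examined-animal a such that vaccinated(v,a) ∧ tagged(v,a).
Per vet: v1:✓  v2:✓  v3:✓
Every vet in the restrictor has a witness.

True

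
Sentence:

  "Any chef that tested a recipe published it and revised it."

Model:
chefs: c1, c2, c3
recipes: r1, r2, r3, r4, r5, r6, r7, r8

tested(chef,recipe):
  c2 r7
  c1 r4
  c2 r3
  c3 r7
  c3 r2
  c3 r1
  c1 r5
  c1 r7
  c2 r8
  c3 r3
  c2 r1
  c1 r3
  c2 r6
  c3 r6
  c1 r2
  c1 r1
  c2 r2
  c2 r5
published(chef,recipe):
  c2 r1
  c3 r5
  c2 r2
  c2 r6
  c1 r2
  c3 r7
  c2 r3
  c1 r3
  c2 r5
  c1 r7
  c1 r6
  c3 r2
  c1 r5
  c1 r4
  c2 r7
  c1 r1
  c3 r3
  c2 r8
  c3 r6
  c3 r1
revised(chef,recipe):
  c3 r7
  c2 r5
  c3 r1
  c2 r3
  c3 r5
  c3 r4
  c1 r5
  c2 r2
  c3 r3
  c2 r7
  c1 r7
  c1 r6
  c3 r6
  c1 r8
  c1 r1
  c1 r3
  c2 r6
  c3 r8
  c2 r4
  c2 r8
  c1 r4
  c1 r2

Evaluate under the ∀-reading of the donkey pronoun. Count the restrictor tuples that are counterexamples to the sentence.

"it" takes "a recipe" as antecedent — a donkey pronoun bound across the clause boundary.
Strong reading: for every (c,r) with tested(c,r), published(c,r) ∧ revised(c,r).
Restrictor pairs: (c1,r1) ✓  (c1,r2) ✓  (c1,r3) ✓  (c1,r4) ✓  (c1,r5) ✓  (c1,r7) ✓  (c2,r1) ✗  (c2,r2) ✓  (c2,r3) ✓  (c2,r5) ✓  (c2,r6) ✓  (c2,r7) ✓  (c2,r8) ✓  (c3,r1) ✓  (c3,r2) ✗  (c3,r3) ✓  (c3,r6) ✓  (c3,r7) ✓
Counterexamples (restrictor pairs failing the scope): 2.

2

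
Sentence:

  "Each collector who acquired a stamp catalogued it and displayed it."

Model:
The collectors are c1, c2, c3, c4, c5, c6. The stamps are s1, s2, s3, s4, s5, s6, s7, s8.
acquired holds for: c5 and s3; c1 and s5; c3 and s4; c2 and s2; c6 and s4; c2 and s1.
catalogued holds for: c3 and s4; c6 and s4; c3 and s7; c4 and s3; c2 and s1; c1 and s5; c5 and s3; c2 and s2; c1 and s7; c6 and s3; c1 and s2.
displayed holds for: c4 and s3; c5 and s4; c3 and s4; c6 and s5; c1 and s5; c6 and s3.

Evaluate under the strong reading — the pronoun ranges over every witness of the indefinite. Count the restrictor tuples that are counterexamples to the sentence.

"it" takes "a stamp" as antecedent — a donkey pronoun bound across the clause boundary.
Strong reading: for every (c,s) with acquired(c,s), catalogued(c,s) ∧ displayed(c,s).
Restrictor pairs: (c1,s5) ✓  (c2,s1) ✗  (c2,s2) ✗  (c3,s4) ✓  (c5,s3) ✗  (c6,s4) ✗
Counterexamples (restrictor pairs failing the scope): 4.

4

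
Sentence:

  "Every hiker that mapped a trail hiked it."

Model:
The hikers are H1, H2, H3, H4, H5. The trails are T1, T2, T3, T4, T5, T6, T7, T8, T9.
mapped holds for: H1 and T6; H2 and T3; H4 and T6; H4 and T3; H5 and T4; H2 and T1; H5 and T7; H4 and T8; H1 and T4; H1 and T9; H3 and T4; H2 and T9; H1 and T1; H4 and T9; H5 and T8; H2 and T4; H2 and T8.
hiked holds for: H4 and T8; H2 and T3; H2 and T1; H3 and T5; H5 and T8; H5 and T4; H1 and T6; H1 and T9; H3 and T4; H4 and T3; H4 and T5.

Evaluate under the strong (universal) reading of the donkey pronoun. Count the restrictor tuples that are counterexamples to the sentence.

8

"it" takes "a trail" as antecedent — a donkey pronoun bound across the clause boundary.
Strong reading: for every (h,t) with mapped(h,t), hiked(h,t).
Restrictor pairs: (H1,T1) ✗  (H1,T4) ✗  (H1,T6) ✓  (H1,T9) ✓  (H2,T1) ✓  (H2,T3) ✓  (H2,T4) ✗  (H2,T8) ✗  (H2,T9) ✗  (H3,T4) ✓  (H4,T3) ✓  (H4,T6) ✗  (H4,T8) ✓  (H4,T9) ✗  (H5,T4) ✓  (H5,T7) ✗  (H5,T8) ✓
Counterexamples (restrictor pairs failing the scope): 8.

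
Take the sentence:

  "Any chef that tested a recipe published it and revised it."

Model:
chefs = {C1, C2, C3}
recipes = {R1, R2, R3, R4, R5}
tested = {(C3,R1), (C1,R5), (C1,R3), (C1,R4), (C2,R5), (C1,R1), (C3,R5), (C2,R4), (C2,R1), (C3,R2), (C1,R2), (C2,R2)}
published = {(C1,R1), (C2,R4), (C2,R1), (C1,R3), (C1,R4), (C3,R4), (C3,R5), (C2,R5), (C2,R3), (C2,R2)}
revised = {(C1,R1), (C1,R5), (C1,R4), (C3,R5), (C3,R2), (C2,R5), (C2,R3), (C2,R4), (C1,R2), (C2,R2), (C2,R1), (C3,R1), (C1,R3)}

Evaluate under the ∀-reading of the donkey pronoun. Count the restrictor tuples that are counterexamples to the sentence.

4

"it" takes "a recipe" as antecedent — a donkey pronoun bound across the clause boundary.
Strong reading: for every (c,r) with tested(c,r), published(c,r) ∧ revised(c,r).
Restrictor pairs: (C1,R1) ✓  (C1,R2) ✗  (C1,R3) ✓  (C1,R4) ✓  (C1,R5) ✗  (C2,R1) ✓  (C2,R2) ✓  (C2,R4) ✓  (C2,R5) ✓  (C3,R1) ✗  (C3,R2) ✗  (C3,R5) ✓
Counterexamples (restrictor pairs failing the scope): 4.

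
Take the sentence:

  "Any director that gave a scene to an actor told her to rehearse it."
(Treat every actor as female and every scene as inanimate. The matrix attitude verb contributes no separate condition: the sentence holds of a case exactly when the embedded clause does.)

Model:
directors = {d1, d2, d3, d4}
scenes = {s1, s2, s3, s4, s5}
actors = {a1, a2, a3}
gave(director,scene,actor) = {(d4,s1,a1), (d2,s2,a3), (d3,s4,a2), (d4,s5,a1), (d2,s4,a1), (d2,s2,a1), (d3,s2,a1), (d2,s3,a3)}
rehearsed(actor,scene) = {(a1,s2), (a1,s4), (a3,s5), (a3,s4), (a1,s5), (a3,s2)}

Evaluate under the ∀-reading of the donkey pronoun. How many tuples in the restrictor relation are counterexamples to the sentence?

3

"her" takes "an actor" as antecedent and "it" takes "a scene"; both are donkey pronouns co-varying with the restrictor.
Strong reading: for every (d,s,a) with gave(d,s,a), rehearsed(a,s).
Restrictor triples: (d2,s2,a1)→rehearsed(a1,s2) ✓  (d2,s2,a3)→rehearsed(a3,s2) ✓  (d2,s3,a3)→rehearsed(a3,s3) ✗  (d2,s4,a1)→rehearsed(a1,s4) ✓  (d3,s2,a1)→rehearsed(a1,s2) ✓  (d3,s4,a2)→rehearsed(a2,s4) ✗  (d4,s1,a1)→rehearsed(a1,s1) ✗  (d4,s5,a1)→rehearsed(a1,s5) ✓
Counterexamples (restrictor triples failing the scope): 3.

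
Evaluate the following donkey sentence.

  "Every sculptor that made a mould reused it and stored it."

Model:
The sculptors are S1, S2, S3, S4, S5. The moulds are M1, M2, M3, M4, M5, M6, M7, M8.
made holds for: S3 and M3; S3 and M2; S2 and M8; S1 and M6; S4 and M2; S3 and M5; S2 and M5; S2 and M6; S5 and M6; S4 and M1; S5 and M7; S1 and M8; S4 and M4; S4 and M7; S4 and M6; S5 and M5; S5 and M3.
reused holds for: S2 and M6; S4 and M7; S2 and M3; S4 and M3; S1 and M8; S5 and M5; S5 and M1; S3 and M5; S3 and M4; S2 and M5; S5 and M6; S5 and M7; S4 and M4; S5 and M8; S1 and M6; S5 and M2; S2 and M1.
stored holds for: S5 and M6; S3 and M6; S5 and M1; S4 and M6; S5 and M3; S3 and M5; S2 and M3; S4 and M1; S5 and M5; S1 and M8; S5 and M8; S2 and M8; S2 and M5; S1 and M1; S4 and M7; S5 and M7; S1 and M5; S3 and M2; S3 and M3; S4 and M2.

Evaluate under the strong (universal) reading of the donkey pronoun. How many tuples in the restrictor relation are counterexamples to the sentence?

10

"it" takes "a mould" as antecedent — a donkey pronoun bound across the clause boundary.
Strong reading: for every (s,m) with made(s,m), reused(s,m) ∧ stored(s,m).
Restrictor pairs: (S1,M6) ✗  (S1,M8) ✓  (S2,M5) ✓  (S2,M6) ✗  (S2,M8) ✗  (S3,M2) ✗  (S3,M3) ✗  (S3,M5) ✓  (S4,M1) ✗  (S4,M2) ✗  (S4,M4) ✗  (S4,M6) ✗  (S4,M7) ✓  (S5,M3) ✗  (S5,M5) ✓  (S5,M6) ✓  (S5,M7) ✓
Counterexamples (restrictor pairs failing the scope): 10.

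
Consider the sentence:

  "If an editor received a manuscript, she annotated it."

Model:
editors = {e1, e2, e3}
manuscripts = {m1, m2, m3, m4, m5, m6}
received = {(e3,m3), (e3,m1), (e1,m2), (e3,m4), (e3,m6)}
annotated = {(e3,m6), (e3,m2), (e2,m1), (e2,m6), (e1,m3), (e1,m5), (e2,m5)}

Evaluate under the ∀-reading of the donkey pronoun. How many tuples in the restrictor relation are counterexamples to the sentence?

4

"it" takes "a manuscript" as antecedent — a donkey pronoun bound across the clause boundary.
Strong reading: for every (e,m) with received(e,m), annotated(e,m).
Restrictor pairs: (e1,m2) ✗  (e3,m1) ✗  (e3,m3) ✗  (e3,m4) ✗  (e3,m6) ✓
Counterexamples (restrictor pairs failing the scope): 4.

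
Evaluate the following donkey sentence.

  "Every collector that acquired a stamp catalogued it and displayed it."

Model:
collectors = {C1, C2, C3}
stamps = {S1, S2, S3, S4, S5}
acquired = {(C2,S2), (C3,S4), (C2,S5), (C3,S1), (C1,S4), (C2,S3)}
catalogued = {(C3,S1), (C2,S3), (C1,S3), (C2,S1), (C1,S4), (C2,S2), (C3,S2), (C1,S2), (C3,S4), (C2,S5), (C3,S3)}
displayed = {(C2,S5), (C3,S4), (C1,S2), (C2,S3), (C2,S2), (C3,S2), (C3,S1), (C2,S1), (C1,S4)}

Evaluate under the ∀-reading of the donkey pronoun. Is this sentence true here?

True

"it" takes "a stamp" as antecedent — a donkey pronoun bound across the clause boundary.
Strong reading: for every (c,s) with acquired(c,s), catalogued(c,s) ∧ displayed(c,s).
Restrictor pairs: (C1,S4) ✓  (C2,S2) ✓  (C2,S3) ✓  (C2,S5) ✓  (C3,S1) ✓  (C3,S4) ✓
Every restrictor pair satisfies the scope.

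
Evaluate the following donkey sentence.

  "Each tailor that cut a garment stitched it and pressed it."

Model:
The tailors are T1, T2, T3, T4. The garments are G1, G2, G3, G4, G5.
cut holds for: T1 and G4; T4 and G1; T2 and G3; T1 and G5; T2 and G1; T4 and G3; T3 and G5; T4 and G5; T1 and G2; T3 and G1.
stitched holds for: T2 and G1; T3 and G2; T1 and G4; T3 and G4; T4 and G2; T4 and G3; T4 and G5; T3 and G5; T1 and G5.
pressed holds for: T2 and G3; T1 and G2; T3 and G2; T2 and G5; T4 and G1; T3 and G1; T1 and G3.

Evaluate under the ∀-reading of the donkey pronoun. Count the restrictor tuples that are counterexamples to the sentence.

"it" takes "a garment" as antecedent — a donkey pronoun bound across the clause boundary.
Strong reading: for every (t,g) with cut(t,g), stitched(t,g) ∧ pressed(t,g).
Restrictor pairs: (T1,G2) ✗  (T1,G4) ✗  (T1,G5) ✗  (T2,G1) ✗  (T2,G3) ✗  (T3,G1) ✗  (T3,G5) ✗  (T4,G1) ✗  (T4,G3) ✗  (T4,G5) ✗
Counterexamples (restrictor pairs failing the scope): 10.

10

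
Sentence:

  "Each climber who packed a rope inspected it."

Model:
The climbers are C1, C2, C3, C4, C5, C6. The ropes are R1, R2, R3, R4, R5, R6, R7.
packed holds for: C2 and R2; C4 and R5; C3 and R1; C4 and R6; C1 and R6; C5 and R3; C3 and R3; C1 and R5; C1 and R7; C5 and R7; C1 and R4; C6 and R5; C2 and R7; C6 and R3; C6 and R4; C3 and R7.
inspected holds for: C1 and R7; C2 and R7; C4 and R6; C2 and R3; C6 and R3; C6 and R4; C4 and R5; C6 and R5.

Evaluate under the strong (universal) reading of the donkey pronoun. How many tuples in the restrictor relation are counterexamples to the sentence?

"it" takes "a rope" as antecedent — a donkey pronoun bound across the clause boundary.
Strong reading: for every (c,r) with packed(c,r), inspected(c,r).
Restrictor pairs: (C1,R4) ✗  (C1,R5) ✗  (C1,R6) ✗  (C1,R7) ✓  (C2,R2) ✗  (C2,R7) ✓  (C3,R1) ✗  (C3,R3) ✗  (C3,R7) ✗  (C4,R5) ✓  (C4,R6) ✓  (C5,R3) ✗  (C5,R7) ✗  (C6,R3) ✓  (C6,R4) ✓  (C6,R5) ✓
Counterexamples (restrictor pairs failing the scope): 9.

9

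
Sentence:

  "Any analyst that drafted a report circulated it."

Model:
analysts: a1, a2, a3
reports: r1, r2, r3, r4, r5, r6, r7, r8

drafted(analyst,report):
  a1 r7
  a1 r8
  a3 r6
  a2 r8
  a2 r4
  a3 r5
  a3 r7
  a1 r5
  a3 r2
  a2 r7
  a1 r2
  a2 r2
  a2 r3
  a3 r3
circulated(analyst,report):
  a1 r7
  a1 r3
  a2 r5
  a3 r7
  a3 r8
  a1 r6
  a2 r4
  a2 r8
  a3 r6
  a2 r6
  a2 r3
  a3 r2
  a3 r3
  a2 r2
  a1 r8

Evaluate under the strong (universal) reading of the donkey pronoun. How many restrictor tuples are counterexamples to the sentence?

4

"it" takes "a report" as antecedent — a donkey pronoun bound across the clause boundary.
Strong reading: for every (a,r) with drafted(a,r), circulated(a,r).
Restrictor pairs: (a1,r2) ✗  (a1,r5) ✗  (a1,r7) ✓  (a1,r8) ✓  (a2,r2) ✓  (a2,r3) ✓  (a2,r4) ✓  (a2,r7) ✗  (a2,r8) ✓  (a3,r2) ✓  (a3,r3) ✓  (a3,r5) ✗  (a3,r6) ✓  (a3,r7) ✓
Counterexamples (restrictor pairs failing the scope): 4.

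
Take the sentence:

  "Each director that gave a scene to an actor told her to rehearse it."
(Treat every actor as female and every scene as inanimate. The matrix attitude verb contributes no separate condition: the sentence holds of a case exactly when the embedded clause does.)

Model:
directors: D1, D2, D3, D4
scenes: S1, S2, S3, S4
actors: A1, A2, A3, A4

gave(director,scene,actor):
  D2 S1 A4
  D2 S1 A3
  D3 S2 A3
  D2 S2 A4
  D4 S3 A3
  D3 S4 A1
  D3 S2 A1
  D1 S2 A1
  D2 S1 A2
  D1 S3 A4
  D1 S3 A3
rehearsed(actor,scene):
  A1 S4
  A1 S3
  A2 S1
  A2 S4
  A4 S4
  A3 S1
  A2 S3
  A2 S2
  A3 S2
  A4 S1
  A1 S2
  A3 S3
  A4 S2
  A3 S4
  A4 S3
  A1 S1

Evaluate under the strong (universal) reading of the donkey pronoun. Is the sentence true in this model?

"her" takes "an actor" as antecedent and "it" takes "a scene"; both are donkey pronouns co-varying with the restrictor.
Strong reading: for every (d,s,a) with gave(d,s,a), rehearsed(a,s).
Restrictor triples: (D1,S2,A1)→rehearsed(A1,S2) ✓  (D1,S3,A3)→rehearsed(A3,S3) ✓  (D1,S3,A4)→rehearsed(A4,S3) ✓  (D2,S1,A2)→rehearsed(A2,S1) ✓  (D2,S1,A3)→rehearsed(A3,S1) ✓  (D2,S1,A4)→rehearsed(A4,S1) ✓  (D2,S2,A4)→rehearsed(A4,S2) ✓  (D3,S2,A1)→rehearsed(A1,S2) ✓  (D3,S2,A3)→rehearsed(A3,S2) ✓  (D3,S4,A1)→rehearsed(A1,S4) ✓  (D4,S3,A3)→rehearsed(A3,S3) ✓
Every restrictor triple satisfies the scope.

True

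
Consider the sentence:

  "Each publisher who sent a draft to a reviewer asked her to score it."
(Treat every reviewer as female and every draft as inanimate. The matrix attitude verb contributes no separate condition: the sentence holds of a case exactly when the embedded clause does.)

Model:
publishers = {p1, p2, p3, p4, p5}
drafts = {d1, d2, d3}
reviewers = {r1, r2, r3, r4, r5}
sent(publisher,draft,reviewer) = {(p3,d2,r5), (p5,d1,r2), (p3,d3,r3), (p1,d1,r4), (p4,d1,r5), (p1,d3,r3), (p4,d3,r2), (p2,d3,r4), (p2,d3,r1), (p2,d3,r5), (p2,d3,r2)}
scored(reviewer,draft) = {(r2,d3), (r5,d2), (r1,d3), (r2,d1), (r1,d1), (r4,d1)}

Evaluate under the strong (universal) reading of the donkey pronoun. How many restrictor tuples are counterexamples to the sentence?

5

"her" takes "a reviewer" as antecedent and "it" takes "a draft"; both are donkey pronouns co-varying with the restrictor.
Strong reading: for every (p,d,r) with sent(p,d,r), scored(r,d).
Restrictor triples: (p1,d1,r4)→scored(r4,d1) ✓  (p1,d3,r3)→scored(r3,d3) ✗  (p2,d3,r1)→scored(r1,d3) ✓  (p2,d3,r2)→scored(r2,d3) ✓  (p2,d3,r4)→scored(r4,d3) ✗  (p2,d3,r5)→scored(r5,d3) ✗  (p3,d2,r5)→scored(r5,d2) ✓  (p3,d3,r3)→scored(r3,d3) ✗  (p4,d1,r5)→scored(r5,d1) ✗  (p4,d3,r2)→scored(r2,d3) ✓  (p5,d1,r2)→scored(r2,d1) ✓
Counterexamples (restrictor triples failing the scope): 5.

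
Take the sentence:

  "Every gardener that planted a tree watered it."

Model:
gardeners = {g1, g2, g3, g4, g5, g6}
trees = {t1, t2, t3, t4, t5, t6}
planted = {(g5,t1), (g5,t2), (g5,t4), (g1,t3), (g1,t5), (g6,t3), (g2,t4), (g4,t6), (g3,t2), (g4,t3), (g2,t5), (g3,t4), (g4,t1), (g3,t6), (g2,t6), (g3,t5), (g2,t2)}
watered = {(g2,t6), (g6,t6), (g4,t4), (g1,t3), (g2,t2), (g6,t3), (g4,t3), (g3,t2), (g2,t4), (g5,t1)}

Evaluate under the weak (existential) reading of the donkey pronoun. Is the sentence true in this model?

True

"it" takes "a tree" as antecedent — a donkey pronoun bound across the clause boundary.
Weak reading: every gardener g with some planted-tree has at least one planted-tree t such that watered(g,t).
Per gardener: g1:✓  g2:✓  g3:✓  g4:✓  g5:✓  g6:✓
Every gardener in the restrictor has a witness.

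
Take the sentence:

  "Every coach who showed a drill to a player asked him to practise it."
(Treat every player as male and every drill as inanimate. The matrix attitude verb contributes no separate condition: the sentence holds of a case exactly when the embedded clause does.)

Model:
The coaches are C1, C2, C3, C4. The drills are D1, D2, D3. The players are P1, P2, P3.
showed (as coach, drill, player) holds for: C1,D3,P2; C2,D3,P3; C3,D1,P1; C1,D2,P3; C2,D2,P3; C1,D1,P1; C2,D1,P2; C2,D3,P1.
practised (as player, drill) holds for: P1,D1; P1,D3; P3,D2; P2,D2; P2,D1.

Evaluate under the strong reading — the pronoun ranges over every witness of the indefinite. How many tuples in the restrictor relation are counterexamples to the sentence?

2

"him" takes "a player" as antecedent and "it" takes "a drill"; both are donkey pronouns co-varying with the restrictor.
Strong reading: for every (c,d,p) with showed(c,d,p), practised(p,d).
Restrictor triples: (C1,D1,P1)→practised(P1,D1) ✓  (C1,D2,P3)→practised(P3,D2) ✓  (C1,D3,P2)→practised(P2,D3) ✗  (C2,D1,P2)→practised(P2,D1) ✓  (C2,D2,P3)→practised(P3,D2) ✓  (C2,D3,P1)→practised(P1,D3) ✓  (C2,D3,P3)→practised(P3,D3) ✗  (C3,D1,P1)→practised(P1,D1) ✓
Counterexamples (restrictor triples failing the scope): 2.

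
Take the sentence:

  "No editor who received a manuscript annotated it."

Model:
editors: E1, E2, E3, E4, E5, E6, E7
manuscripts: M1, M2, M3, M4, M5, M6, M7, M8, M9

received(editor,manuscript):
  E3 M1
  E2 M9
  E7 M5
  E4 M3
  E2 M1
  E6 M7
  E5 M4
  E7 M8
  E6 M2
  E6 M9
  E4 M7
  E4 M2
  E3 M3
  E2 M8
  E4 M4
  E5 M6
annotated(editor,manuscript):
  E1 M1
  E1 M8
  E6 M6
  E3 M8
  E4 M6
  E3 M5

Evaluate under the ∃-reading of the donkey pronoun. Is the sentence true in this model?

"it" takes "a manuscript" as antecedent — a donkey pronoun bound across the clause boundary.
Truth condition: for no (e,m) with received(e,m) does annotated(e,m) hold.
Restrictor pairs — does the scope hold? (E2,M1):fails  (E2,M8):fails  (E2,M9):fails  (E3,M1):fails  (E3,M3):fails  (E4,M2):fails  (E4,M3):fails  (E4,M4):fails  (E4,M7):fails  (E5,M4):fails  (E5,M6):fails  (E6,M2):fails  (E6,M7):fails  (E6,M9):fails  (E7,M5):fails  (E7,M8):fails
Scope holds for no restrictor pair, so the sentence is true.

True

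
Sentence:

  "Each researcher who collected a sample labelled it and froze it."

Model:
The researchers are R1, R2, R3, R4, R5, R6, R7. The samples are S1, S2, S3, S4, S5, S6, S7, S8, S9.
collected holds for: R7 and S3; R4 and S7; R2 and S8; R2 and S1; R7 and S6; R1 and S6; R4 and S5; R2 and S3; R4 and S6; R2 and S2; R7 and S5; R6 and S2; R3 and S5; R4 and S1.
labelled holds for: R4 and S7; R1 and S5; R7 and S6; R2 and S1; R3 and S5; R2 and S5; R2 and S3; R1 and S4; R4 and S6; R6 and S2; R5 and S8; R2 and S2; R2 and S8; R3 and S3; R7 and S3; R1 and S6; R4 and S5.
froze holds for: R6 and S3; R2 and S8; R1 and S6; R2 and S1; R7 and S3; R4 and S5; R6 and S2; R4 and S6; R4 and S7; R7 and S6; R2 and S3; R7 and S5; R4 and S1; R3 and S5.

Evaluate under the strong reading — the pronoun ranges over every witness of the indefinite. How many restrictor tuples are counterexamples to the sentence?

3

"it" takes "a sample" as antecedent — a donkey pronoun bound across the clause boundary.
Strong reading: for every (r,s) with collected(r,s), labelled(r,s) ∧ froze(r,s).
Restrictor pairs: (R1,S6) ✓  (R2,S1) ✓  (R2,S2) ✗  (R2,S3) ✓  (R2,S8) ✓  (R3,S5) ✓  (R4,S1) ✗  (R4,S5) ✓  (R4,S6) ✓  (R4,S7) ✓  (R6,S2) ✓  (R7,S3) ✓  (R7,S5) ✗  (R7,S6) ✓
Counterexamples (restrictor pairs failing the scope): 3.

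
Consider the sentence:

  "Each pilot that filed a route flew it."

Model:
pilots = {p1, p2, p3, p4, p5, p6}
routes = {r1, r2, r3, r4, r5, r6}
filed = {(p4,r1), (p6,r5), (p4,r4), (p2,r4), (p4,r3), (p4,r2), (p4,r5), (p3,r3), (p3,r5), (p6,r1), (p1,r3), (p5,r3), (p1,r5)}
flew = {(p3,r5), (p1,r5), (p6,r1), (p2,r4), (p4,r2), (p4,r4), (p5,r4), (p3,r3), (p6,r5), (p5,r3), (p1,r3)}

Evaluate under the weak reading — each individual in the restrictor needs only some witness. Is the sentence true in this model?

True

"it" takes "a route" as antecedent — a donkey pronoun bound across the clause boundary.
Weak reading: every pilot p with some filed-route has at least one filed-route r such that flew(p,r).
Per pilot: p1:✓  p2:✓  p3:✓  p4:✓  p5:✓  p6:✓
Every pilot in the restrictor has a witness.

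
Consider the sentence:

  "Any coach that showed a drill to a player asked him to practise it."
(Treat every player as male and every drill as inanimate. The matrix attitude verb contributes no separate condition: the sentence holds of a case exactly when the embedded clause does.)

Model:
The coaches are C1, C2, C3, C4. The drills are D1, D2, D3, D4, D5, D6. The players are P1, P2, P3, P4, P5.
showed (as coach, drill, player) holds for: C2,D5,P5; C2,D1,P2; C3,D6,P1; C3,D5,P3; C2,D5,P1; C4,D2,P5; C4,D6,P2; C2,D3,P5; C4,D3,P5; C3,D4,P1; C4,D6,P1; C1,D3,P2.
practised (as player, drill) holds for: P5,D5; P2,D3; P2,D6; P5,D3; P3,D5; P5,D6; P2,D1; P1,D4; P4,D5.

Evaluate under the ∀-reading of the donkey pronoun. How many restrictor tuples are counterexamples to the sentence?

"him" takes "a player" as antecedent and "it" takes "a drill"; both are donkey pronouns co-varying with the restrictor.
Strong reading: for every (c,d,p) with showed(c,d,p), practised(p,d).
Restrictor triples: (C1,D3,P2)→practised(P2,D3) ✓  (C2,D1,P2)→practised(P2,D1) ✓  (C2,D3,P5)→practised(P5,D3) ✓  (C2,D5,P1)→practised(P1,D5) ✗  (C2,D5,P5)→practised(P5,D5) ✓  (C3,D4,P1)→practised(P1,D4) ✓  (C3,D5,P3)→practised(P3,D5) ✓  (C3,D6,P1)→practised(P1,D6) ✗  (C4,D2,P5)→practised(P5,D2) ✗  (C4,D3,P5)→practised(P5,D3) ✓  (C4,D6,P1)→practised(P1,D6) ✗  (C4,D6,P2)→practised(P2,D6) ✓
Counterexamples (restrictor triples failing the scope): 4.

4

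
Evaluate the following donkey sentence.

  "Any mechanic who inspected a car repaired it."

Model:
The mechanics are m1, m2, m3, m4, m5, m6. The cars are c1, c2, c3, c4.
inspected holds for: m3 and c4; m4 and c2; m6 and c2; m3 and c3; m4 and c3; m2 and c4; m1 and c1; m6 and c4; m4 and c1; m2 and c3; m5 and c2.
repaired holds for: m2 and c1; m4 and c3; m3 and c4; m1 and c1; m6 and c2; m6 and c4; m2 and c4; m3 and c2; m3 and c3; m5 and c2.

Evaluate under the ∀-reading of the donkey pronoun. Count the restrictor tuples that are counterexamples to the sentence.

"it" takes "a car" as antecedent — a donkey pronoun bound across the clause boundary.
Strong reading: for every (m,c) with inspected(m,c), repaired(m,c).
Restrictor pairs: (m1,c1) ✓  (m2,c3) ✗  (m2,c4) ✓  (m3,c3) ✓  (m3,c4) ✓  (m4,c1) ✗  (m4,c2) ✗  (m4,c3) ✓  (m5,c2) ✓  (m6,c2) ✓  (m6,c4) ✓
Counterexamples (restrictor pairs failing the scope): 3.

3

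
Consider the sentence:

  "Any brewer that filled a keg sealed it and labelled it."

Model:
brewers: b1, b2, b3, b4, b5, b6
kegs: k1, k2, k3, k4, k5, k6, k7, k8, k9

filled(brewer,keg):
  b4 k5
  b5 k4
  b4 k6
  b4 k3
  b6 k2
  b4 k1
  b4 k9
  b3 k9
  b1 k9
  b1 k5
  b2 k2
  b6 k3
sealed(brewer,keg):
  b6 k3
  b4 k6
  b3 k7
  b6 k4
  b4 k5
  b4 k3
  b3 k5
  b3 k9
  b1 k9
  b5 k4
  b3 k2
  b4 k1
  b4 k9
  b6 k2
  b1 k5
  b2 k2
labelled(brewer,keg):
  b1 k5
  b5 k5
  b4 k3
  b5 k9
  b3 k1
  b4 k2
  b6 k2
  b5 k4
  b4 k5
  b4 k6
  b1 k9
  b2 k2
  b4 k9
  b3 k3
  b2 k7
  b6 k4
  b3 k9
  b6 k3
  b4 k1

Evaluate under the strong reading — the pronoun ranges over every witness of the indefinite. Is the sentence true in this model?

True

"it" takes "a keg" as antecedent — a donkey pronoun bound across the clause boundary.
Strong reading: for every (b,k) with filled(b,k), sealed(b,k) ∧ labelled(b,k).
Restrictor pairs: (b1,k5) ✓  (b1,k9) ✓  (b2,k2) ✓  (b3,k9) ✓  (b4,k1) ✓  (b4,k3) ✓  (b4,k5) ✓  (b4,k6) ✓  (b4,k9) ✓  (b5,k4) ✓  (b6,k2) ✓  (b6,k3) ✓
Every restrictor pair satisfies the scope.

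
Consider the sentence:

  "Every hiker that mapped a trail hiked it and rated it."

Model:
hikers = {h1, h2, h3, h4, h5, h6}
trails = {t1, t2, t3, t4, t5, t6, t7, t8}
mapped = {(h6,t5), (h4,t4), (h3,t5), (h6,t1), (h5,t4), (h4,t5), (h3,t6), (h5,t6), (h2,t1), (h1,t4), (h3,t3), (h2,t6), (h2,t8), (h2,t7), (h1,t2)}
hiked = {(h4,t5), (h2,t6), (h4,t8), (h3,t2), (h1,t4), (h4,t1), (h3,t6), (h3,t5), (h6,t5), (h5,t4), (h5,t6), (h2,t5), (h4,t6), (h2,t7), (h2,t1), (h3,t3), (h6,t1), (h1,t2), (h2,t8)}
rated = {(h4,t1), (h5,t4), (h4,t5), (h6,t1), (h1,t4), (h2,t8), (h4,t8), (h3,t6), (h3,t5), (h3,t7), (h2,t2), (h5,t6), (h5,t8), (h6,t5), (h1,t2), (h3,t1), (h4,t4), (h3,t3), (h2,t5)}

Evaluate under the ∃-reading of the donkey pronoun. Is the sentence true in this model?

True

"it" takes "a trail" as antecedent — a donkey pronoun bound across the clause boundary.
Weak reading: every hiker h with some mapped-trail has at least one mapped-trail t such that hiked(h,t) ∧ rated(h,t).
Per hiker: h1:✓  h2:✓  h3:✓  h4:✓  h5:✓  h6:✓
Every hiker in the restrictor has a witness.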